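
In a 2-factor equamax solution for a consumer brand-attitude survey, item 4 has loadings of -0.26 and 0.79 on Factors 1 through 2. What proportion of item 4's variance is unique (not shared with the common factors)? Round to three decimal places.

0.308

h² = (-0.26)² + 0.79² = 0.0676 + 0.6241 = 0.6917
Uniqueness u² = 1 − h² = 1 − 0.6917 = 0.3083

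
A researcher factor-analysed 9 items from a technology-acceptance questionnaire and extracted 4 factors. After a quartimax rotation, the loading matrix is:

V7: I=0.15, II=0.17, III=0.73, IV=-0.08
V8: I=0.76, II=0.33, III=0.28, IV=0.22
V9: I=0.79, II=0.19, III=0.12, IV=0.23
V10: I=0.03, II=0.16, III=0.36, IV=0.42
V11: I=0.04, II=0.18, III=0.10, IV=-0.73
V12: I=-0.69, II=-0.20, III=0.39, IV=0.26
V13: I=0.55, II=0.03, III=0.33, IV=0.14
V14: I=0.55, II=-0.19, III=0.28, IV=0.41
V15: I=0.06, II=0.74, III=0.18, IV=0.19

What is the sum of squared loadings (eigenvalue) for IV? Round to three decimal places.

SS loadings for IV = (-0.08)² + 0.22² + 0.23² + 0.42² + (-0.73)² + 0.26² + 0.14² + 0.41² + 0.19² = 0.0064 + 0.0484 + 0.0529 + 0.1764 + 0.5329 + 0.0676 + 0.0196 + 0.1681 + 0.0361 = 1.1084

1.108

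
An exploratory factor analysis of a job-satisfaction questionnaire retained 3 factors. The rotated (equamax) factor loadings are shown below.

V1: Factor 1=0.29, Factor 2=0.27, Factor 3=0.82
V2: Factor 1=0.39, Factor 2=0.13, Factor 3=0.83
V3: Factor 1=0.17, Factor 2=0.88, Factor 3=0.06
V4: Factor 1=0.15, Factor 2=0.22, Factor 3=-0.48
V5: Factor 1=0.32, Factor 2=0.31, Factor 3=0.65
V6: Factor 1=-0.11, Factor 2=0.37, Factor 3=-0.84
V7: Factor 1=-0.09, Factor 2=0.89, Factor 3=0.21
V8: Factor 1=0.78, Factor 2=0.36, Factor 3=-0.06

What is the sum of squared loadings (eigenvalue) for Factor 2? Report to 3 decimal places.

2.067

SS loadings for Factor 2 = 0.27² + 0.13² + 0.88² + 0.22² + 0.31² + 0.37² + 0.89² + 0.36² = 0.0729 + 0.0169 + 0.7744 + 0.0484 + 0.0961 + 0.1369 + 0.7921 + 0.1296 = 2.0673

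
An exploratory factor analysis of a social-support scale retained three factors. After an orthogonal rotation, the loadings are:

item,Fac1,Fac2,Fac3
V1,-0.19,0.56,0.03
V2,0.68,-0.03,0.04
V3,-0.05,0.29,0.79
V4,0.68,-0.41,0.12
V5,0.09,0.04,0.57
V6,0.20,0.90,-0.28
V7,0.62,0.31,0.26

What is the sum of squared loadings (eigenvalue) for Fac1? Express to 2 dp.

1.40

SS loadings for Fac1 = (-0.19)² + 0.68² + (-0.05)² + 0.68² + 0.09² + 0.20² + 0.62² = 0.0361 + 0.4624 + 0.0025 + 0.4624 + 0.0081 + 0.0400 + 0.3844 = 1.3959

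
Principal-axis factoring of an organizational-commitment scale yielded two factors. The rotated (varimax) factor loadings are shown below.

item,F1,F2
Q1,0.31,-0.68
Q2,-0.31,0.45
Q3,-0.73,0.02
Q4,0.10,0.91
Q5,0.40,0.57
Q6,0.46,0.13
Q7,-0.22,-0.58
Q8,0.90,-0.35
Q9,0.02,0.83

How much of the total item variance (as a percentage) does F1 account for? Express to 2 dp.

SS loadings for F1 = 0.31² + (-0.31)² + (-0.73)² + 0.10² + 0.40² + 0.46² + (-0.22)² + 0.90² + 0.02² = 1.9655
With 9 standardized items, total variance = 9. Proportion = 1.9655/9 = 0.2184 → 21.84%.

21.84%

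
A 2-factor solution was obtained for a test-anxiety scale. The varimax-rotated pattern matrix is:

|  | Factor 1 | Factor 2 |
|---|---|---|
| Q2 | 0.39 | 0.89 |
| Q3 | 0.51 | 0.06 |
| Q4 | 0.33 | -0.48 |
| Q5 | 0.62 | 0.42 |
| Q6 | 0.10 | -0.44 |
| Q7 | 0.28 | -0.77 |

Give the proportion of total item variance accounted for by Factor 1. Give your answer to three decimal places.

SS loadings for Factor 1 = 0.39² + 0.51² + 0.33² + 0.62² + 0.10² + 0.28² = 0.9939
Proportion of variance = 0.9939 / 6 = 0.1656.

0.166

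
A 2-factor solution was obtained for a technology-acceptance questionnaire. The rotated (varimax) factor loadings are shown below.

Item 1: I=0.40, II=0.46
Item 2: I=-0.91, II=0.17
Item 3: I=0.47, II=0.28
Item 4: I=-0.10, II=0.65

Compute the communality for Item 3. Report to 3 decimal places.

h² = 0.47² + 0.28² = 0.2209 + 0.0784 = 0.2993

0.299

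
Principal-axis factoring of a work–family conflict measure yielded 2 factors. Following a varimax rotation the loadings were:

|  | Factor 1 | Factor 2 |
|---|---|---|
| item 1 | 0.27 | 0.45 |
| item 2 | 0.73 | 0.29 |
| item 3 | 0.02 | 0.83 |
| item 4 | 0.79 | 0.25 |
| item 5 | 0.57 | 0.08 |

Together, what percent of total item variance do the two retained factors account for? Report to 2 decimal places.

51.99%

SS loadings by factor: 1.5552, 1.0444; total = 2.5996.
Total variance with 5 standardized items is 5, so the solution explains 2.5996/5 = 0.5199 = 51.99%.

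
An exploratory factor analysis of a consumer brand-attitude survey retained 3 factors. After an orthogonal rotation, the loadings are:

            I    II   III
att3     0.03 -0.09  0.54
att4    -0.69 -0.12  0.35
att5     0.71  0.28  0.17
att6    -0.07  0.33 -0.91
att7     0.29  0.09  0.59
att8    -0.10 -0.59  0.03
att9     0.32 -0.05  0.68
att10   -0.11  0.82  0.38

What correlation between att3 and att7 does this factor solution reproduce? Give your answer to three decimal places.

r̂ = Σ λ_i·λ_j across factors = (0.03)(0.29) + (-0.09)(0.09) + (0.54)(0.59)
  = +0.0087 -0.0081 +0.3186 = 0.3192

0.319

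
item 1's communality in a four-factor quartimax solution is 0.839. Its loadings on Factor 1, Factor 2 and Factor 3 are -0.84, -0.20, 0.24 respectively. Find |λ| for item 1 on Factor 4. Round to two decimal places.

Under orthogonal rotation h² = Σλ², so λ_Factor 4² = h² − (0.8032) = 0.839 − 0.8032 = 0.0358.
|λ| = √0.0358 = 0.1892.

0.19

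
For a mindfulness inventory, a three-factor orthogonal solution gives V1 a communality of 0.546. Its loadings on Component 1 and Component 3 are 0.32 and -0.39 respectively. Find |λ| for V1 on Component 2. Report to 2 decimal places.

0.54

Under orthogonal rotation h² = Σλ², so λ_Component 2² = h² − (0.2545) = 0.546 − 0.2545 = 0.2915.
|λ| = √0.2915 = 0.5399.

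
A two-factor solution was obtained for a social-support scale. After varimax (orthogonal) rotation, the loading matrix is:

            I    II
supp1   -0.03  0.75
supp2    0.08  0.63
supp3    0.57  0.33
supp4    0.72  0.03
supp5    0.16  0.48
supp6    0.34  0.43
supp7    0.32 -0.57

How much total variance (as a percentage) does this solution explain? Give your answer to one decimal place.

41.5%

Communalities: 0.5634, 0.4033, 0.4338, 0.5193, 0.2560, 0.3005, 0.4273; Σh² = 2.9036.
Total variance with 7 standardized items is 7, so the solution explains 2.9036/7 = 0.4148 = 41.48%.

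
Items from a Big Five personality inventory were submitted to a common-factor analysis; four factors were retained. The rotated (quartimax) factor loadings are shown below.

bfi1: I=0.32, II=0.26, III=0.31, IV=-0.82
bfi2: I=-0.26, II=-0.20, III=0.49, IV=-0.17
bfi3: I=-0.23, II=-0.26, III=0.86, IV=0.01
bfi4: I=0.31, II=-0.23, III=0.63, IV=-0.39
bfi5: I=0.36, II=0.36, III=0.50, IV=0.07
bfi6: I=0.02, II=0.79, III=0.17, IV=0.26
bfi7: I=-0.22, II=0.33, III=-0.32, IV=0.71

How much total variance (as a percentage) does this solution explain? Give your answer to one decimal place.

69.6%

Communalities: 0.9385, 0.3766, 0.8602, 0.6980, 0.5141, 0.7210, 0.7638; Σh² = 4.8722.
Total variance with 7 standardized items is 7, so the solution explains 4.8722/7 = 0.6960 = 69.60%.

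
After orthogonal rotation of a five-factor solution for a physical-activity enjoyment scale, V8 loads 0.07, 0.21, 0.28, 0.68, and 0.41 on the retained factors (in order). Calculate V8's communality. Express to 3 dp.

h² = 0.07² + 0.21² + 0.28² + 0.68² + 0.41² = 0.0049 + 0.0441 + 0.0784 + 0.4624 + 0.1681 = 0.7579

0.758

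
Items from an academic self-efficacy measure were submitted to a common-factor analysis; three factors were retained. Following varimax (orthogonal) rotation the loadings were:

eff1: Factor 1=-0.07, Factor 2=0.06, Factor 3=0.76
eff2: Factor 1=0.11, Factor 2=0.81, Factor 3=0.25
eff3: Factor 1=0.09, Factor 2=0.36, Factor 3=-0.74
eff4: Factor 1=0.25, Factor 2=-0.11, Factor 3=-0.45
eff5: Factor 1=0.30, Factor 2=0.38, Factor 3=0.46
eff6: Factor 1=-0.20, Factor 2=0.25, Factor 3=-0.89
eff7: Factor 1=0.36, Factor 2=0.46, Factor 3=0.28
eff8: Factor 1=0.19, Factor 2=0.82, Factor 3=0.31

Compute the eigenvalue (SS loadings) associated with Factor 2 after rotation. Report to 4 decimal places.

1.8923

SS loadings for Factor 2 = 0.06² + 0.81² + 0.36² + (-0.11)² + 0.38² + 0.25² + 0.46² + 0.82² = 0.0036 + 0.6561 + 0.1296 + 0.0121 + 0.1444 + 0.0625 + 0.2116 + 0.6724 = 1.8923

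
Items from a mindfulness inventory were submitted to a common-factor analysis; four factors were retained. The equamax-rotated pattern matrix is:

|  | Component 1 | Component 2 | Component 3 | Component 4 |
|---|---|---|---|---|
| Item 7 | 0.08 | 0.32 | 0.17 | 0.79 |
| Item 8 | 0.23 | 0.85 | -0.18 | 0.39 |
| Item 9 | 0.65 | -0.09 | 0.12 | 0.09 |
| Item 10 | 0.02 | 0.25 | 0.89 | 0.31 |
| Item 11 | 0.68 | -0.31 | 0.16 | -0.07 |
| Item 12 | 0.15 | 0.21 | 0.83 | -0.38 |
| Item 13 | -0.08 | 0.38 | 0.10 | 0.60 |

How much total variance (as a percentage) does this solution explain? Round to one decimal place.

SS loadings by factor: 0.9735, 1.1801, 1.5923, 1.3897; total = 5.1356.
Total variance with 7 standardized items is 7, so the solution explains 5.1356/7 = 0.7337 = 73.37%.

73.4%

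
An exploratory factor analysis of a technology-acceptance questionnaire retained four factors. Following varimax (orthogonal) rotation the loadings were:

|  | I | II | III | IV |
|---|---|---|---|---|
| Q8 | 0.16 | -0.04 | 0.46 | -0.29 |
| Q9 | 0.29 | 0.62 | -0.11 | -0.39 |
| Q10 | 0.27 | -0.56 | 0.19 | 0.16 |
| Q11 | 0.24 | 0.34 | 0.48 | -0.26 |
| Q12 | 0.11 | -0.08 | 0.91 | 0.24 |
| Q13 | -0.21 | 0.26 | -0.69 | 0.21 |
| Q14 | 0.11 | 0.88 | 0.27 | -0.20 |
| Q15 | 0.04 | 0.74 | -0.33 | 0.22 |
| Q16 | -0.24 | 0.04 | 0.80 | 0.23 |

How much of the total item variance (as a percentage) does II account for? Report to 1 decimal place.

24.6%

SS loadings for II = (-0.04)² + 0.62² + (-0.56)² + 0.34² + (-0.08)² + 0.26² + 0.88² + 0.74² + 0.04² = 2.2128
With 9 standardized items, total variance = 9. Proportion = 2.2128/9 = 0.2459 → 24.59%.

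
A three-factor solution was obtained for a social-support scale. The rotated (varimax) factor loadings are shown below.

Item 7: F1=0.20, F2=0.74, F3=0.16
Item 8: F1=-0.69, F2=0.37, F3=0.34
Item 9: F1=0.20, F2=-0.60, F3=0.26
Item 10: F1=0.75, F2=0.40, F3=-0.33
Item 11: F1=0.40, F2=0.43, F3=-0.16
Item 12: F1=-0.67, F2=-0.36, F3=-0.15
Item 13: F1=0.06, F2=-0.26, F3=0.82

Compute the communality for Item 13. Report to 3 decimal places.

0.744

h² = 0.06² + (-0.26)² + 0.82² = 0.0036 + 0.0676 + 0.6724 = 0.7436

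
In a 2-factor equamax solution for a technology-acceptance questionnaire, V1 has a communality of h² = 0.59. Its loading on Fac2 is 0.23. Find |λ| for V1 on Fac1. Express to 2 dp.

0.73

Under orthogonal rotation h² = Σλ², so λ_Fac1² = h² − (0.0529) = 0.59 − 0.0529 = 0.5371.
|λ| = √0.5371 = 0.7329.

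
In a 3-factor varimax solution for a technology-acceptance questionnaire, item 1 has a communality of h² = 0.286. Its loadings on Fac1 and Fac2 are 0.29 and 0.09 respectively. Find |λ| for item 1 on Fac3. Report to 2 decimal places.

0.44

Under orthogonal rotation h² = Σλ², so λ_Fac3² = h² − (0.0922) = 0.286 − 0.0922 = 0.1938.
|λ| = √0.1938 = 0.4402.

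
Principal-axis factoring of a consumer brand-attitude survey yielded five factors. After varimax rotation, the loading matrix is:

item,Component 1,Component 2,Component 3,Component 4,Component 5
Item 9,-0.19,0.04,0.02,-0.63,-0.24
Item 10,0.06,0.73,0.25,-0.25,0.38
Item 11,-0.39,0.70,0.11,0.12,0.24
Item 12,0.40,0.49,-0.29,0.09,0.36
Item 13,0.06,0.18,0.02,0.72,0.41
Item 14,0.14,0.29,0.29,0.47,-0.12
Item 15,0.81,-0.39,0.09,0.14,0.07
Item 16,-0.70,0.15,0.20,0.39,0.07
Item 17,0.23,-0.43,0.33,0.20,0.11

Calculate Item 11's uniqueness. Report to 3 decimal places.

h² = (-0.39)² + 0.70² + 0.11² + 0.12² + 0.24² = 0.1521 + 0.4900 + 0.0121 + 0.0144 + 0.0576 = 0.7262
Uniqueness u² = 1 − h² = 1 − 0.7262 = 0.2738

0.274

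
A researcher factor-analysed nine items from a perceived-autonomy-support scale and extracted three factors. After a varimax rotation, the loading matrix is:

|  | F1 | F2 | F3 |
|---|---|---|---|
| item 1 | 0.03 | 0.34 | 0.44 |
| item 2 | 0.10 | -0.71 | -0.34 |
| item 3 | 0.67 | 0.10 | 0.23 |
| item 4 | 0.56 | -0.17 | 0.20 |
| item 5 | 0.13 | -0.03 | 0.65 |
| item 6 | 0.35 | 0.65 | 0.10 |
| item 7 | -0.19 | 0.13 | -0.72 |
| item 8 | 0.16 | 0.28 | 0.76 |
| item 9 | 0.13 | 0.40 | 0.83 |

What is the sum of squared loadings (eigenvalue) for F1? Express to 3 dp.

0.991

SS loadings for F1 = 0.03² + 0.10² + 0.67² + 0.56² + 0.13² + 0.35² + (-0.19)² + 0.16² + 0.13² = 0.0009 + 0.0100 + 0.4489 + 0.3136 + 0.0169 + 0.1225 + 0.0361 + 0.0256 + 0.0169 = 0.9914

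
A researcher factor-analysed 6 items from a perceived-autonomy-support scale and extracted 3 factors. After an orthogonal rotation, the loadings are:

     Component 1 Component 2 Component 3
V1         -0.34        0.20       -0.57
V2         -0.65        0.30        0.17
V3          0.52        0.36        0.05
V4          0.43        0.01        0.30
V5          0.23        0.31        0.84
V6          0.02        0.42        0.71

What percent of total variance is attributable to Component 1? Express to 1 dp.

17.4%

SS loadings for Component 1 = (-0.34)² + (-0.65)² + 0.52² + 0.43² + 0.23² + 0.02² = 1.0467
With 6 standardized items, total variance = 6. Proportion = 1.0467/6 = 0.1745 → 17.45%.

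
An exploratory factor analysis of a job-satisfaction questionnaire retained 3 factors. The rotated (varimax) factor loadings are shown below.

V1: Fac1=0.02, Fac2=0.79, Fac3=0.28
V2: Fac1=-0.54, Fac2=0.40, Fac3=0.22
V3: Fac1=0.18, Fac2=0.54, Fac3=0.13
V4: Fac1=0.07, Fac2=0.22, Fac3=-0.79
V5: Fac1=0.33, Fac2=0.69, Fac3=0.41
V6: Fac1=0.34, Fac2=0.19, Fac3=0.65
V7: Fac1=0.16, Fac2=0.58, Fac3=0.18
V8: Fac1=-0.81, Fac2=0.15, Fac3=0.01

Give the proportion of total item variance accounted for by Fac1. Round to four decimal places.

SS loadings for Fac1 = 0.02² + (-0.54)² + 0.18² + 0.07² + 0.33² + 0.34² + 0.16² + (-0.81)² = 1.2355
Proportion of variance = 1.2355 / 8 = 0.1544.

0.1544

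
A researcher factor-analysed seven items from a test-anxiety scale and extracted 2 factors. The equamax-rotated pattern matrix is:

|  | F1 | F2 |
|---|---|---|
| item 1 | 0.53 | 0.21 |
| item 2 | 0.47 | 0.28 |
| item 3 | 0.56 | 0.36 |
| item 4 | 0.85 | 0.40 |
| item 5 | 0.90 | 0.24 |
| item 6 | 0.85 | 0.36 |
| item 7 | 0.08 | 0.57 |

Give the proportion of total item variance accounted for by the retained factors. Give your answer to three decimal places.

0.572

Communalities: 0.3250, 0.2993, 0.4432, 0.8825, 0.8676, 0.8521, 0.3313; Σh² = 4.0010.
Total variance with 7 standardized items is 7, so the solution explains 4.0010/7 = 0.5716.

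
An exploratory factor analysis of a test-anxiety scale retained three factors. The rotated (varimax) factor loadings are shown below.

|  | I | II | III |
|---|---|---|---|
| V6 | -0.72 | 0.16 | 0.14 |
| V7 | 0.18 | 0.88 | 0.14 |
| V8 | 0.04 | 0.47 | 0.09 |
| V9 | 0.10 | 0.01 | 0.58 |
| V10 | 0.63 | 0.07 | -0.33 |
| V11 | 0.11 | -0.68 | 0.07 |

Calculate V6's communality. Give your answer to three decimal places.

h² = (-0.72)² + 0.16² + 0.14² = 0.5184 + 0.0256 + 0.0196 = 0.5636

0.564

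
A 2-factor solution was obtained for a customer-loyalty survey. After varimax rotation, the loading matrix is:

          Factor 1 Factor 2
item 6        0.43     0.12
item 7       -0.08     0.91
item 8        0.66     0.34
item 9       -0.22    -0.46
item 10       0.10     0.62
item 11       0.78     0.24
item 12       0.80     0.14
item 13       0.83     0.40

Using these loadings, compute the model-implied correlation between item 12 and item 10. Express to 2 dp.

r̂ = Σ λ_i·λ_j across factors = (0.80)(0.10) + (0.14)(0.62)
  = +0.0800 +0.0868 = 0.1668

0.17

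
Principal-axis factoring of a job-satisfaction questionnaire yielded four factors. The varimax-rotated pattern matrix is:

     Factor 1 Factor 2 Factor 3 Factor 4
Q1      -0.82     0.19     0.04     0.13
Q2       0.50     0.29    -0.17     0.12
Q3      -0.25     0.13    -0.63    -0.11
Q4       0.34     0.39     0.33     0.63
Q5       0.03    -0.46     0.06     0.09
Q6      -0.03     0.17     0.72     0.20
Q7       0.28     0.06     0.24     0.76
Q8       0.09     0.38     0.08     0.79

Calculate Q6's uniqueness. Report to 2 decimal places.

h² = (-0.03)² + 0.17² + 0.72² + 0.20² = 0.0009 + 0.0289 + 0.5184 + 0.0400 = 0.5882
Uniqueness u² = 1 − h² = 1 − 0.5882 = 0.4118

0.41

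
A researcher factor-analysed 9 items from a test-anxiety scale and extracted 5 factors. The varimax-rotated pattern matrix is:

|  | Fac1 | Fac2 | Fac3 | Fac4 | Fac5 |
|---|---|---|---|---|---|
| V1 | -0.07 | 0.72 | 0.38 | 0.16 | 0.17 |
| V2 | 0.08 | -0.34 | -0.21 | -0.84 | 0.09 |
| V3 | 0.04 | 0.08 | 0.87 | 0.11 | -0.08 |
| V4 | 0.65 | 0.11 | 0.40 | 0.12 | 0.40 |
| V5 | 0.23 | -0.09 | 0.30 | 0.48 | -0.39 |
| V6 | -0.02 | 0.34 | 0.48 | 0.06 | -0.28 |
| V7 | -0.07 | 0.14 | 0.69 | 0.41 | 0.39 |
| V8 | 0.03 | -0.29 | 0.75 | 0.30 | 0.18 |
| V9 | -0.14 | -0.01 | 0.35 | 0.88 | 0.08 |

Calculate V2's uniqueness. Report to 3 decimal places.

0.120

h² = 0.08² + (-0.34)² + (-0.21)² + (-0.84)² + 0.09² = 0.0064 + 0.1156 + 0.0441 + 0.7056 + 0.0081 = 0.8798
Uniqueness u² = 1 − h² = 1 − 0.8798 = 0.1202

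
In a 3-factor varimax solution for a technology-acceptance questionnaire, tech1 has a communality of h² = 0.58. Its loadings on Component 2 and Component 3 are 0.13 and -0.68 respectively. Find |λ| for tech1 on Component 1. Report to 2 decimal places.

Under orthogonal rotation h² = Σλ², so λ_Component 1² = h² − (0.4793) = 0.58 − 0.4793 = 0.1007.
|λ| = √0.1007 = 0.3173.

0.32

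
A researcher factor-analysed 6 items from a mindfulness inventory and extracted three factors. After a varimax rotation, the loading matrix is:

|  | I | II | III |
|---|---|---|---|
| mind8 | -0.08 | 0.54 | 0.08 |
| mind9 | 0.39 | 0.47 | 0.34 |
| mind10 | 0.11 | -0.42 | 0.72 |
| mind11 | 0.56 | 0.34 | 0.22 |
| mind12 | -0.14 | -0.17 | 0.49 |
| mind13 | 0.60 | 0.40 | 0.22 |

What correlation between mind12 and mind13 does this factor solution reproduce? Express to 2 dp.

r̂ = Σ λ_i·λ_j across factors = (-0.14)(0.60) + (-0.17)(0.40) + (0.49)(0.22)
  = -0.0840 -0.0680 +0.1078 = -0.0442

-0.04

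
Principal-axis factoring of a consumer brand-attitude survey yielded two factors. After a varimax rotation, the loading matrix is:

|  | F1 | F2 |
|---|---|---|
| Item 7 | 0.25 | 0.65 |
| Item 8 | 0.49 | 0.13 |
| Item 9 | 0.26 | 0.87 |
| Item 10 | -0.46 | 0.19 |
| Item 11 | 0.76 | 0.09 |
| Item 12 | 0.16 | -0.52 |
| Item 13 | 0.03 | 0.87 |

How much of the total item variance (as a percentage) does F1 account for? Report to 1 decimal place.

16.9%

SS loadings for F1 = 0.25² + 0.49² + 0.26² + (-0.46)² + 0.76² + 0.16² + 0.03² = 1.1859
With 7 standardized items, total variance = 7. Proportion = 1.1859/7 = 0.1694 → 16.94%.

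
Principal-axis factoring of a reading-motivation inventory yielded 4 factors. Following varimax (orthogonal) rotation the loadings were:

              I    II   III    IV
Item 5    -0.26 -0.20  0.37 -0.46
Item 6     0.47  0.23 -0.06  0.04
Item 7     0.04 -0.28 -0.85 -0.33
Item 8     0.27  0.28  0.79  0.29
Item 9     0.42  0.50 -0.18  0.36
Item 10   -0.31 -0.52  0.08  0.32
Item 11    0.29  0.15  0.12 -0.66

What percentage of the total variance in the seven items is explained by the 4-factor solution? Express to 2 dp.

58.95%

Communalities: 0.4561, 0.2790, 0.9114, 0.8595, 0.5884, 0.4753, 0.5566; Σh² = 4.1263.
Total variance with 7 standardized items is 7, so the solution explains 4.1263/7 = 0.5895 = 58.95%.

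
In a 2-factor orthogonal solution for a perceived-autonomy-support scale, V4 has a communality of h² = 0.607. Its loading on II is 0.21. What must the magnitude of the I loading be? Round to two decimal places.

0.75

Under orthogonal rotation h² = Σλ², so λ_I² = h² − (0.0441) = 0.607 − 0.0441 = 0.5629.
|λ| = √0.5629 = 0.7503.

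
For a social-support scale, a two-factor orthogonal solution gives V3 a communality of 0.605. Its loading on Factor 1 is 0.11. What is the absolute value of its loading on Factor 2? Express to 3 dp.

0.770

Under orthogonal rotation h² = Σλ², so λ_Factor 2² = h² − (0.0121) = 0.605 − 0.0121 = 0.5929.
|λ| = √0.5929 = 0.7700.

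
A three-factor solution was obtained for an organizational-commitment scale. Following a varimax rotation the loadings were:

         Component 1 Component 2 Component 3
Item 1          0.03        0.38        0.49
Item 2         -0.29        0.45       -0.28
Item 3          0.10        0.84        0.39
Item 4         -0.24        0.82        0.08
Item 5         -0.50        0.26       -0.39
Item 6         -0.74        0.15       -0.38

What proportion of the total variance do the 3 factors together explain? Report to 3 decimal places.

SS loadings by factor: 0.9502, 1.8150, 0.7735; total = 3.5387.
Total variance with 6 standardized items is 6, so the solution explains 3.5387/6 = 0.5898.

0.590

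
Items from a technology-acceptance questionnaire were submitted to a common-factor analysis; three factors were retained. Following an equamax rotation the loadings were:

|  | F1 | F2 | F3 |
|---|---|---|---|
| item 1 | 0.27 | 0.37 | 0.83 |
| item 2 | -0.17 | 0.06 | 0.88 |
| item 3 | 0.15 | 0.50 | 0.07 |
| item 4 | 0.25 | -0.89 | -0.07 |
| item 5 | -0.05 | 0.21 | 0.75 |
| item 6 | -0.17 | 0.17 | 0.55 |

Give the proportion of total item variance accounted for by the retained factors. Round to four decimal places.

0.6353

SS loadings by factor: 0.2182, 1.2556, 2.3381; total = 3.8119.
Total variance with 6 standardized items is 6, so the solution explains 3.8119/6 = 0.6353.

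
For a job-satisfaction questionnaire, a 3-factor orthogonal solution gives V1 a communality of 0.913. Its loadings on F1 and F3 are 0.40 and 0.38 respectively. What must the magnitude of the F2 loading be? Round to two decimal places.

Under orthogonal rotation h² = Σλ², so λ_F2² = h² − (0.3044) = 0.913 − 0.3044 = 0.6086.
|λ| = √0.6086 = 0.7801.

0.78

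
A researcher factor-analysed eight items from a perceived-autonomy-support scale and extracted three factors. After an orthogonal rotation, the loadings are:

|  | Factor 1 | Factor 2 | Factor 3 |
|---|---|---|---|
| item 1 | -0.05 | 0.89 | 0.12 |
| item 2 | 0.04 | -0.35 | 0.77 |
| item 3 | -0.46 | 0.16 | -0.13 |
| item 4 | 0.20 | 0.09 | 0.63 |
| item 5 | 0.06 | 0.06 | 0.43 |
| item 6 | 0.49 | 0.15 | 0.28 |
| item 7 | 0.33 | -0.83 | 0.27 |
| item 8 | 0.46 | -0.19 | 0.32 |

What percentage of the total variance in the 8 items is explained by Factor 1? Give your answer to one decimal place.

SS loadings for Factor 1 = (-0.05)² + 0.04² + (-0.46)² + 0.20² + 0.06² + 0.49² + 0.33² + 0.46² = 0.8199
With 8 standardized items, total variance = 8. Proportion = 0.8199/8 = 0.1025 → 10.25%.

10.2%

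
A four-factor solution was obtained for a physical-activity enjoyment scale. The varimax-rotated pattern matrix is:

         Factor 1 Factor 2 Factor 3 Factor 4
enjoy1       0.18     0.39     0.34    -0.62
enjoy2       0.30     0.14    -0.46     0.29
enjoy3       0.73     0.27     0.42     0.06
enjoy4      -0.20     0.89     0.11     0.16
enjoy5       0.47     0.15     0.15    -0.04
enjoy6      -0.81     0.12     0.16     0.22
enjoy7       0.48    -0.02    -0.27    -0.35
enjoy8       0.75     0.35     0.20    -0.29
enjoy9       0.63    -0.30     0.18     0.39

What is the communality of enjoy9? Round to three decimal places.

0.671

h² = 0.63² + (-0.30)² + 0.18² + 0.39² = 0.3969 + 0.0900 + 0.0324 + 0.1521 = 0.6714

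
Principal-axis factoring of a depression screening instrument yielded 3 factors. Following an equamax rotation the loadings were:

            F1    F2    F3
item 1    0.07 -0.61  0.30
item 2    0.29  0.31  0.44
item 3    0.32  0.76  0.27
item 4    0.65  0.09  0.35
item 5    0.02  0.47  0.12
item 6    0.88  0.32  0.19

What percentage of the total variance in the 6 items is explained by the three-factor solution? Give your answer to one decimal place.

Communalities: 0.4670, 0.3738, 0.7529, 0.5531, 0.2357, 0.9129; Σh² = 3.2954.
Total variance with 6 standardized items is 6, so the solution explains 3.2954/6 = 0.5492 = 54.92%.

54.9%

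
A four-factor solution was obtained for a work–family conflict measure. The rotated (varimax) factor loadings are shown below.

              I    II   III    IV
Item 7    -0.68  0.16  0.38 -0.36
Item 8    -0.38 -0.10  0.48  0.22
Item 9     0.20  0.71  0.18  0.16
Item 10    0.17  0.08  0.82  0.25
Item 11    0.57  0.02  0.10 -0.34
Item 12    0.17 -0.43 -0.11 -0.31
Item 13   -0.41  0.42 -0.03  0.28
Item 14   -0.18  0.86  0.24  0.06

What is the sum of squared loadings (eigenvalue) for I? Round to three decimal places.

1.230

SS loadings for I = (-0.68)² + (-0.38)² + 0.20² + 0.17² + 0.57² + 0.17² + (-0.41)² + (-0.18)² = 0.4624 + 0.1444 + 0.0400 + 0.0289 + 0.3249 + 0.0289 + 0.1681 + 0.0324 = 1.2300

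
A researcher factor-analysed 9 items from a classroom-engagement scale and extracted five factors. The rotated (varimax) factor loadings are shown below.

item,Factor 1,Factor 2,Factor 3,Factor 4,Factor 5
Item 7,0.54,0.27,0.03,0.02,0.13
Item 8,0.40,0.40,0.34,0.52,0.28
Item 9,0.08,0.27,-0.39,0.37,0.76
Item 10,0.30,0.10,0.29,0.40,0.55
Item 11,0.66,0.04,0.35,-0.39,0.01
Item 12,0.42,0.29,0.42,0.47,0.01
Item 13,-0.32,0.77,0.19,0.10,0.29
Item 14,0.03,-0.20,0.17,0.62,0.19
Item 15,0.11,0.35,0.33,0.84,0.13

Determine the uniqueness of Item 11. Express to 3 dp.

h² = 0.66² + 0.04² + 0.35² + (-0.39)² + 0.01² = 0.4356 + 0.0016 + 0.1225 + 0.1521 + 0.0001 = 0.7119
Uniqueness u² = 1 − h² = 1 − 0.7119 = 0.2881

0.288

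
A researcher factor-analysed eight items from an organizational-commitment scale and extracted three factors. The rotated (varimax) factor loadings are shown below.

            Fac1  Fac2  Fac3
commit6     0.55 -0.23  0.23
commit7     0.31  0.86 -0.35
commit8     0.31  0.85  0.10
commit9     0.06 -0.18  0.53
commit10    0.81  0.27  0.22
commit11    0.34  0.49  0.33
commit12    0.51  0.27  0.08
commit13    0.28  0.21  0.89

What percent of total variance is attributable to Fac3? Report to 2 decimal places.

17.78%

SS loadings for Fac3 = 0.23² + (-0.35)² + 0.10² + 0.53² + 0.22² + 0.33² + 0.08² + 0.89² = 1.4221
With 8 standardized items, total variance = 8. Proportion = 1.4221/8 = 0.1778 → 17.78%.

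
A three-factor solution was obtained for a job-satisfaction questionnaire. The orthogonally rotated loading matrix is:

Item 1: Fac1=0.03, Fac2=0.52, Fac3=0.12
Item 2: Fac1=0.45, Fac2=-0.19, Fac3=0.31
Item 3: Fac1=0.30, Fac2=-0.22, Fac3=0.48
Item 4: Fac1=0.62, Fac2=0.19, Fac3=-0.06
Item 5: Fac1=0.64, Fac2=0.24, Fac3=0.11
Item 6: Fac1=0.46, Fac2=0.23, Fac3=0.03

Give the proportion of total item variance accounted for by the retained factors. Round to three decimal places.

0.360

SS loadings by factor: 1.2990, 0.5015, 0.3575; total = 2.1580.
Total variance with 6 standardized items is 6, so the solution explains 2.1580/6 = 0.3597.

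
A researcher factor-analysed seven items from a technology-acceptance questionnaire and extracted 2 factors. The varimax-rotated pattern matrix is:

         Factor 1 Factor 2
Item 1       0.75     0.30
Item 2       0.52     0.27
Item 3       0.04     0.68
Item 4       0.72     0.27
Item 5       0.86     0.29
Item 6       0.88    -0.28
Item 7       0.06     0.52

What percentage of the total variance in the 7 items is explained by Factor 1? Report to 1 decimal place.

41.0%

SS loadings for Factor 1 = 0.75² + 0.52² + 0.04² + 0.72² + 0.86² + 0.88² + 0.06² = 2.8705
With 7 standardized items, total variance = 7. Proportion = 2.8705/7 = 0.4101 → 41.01%.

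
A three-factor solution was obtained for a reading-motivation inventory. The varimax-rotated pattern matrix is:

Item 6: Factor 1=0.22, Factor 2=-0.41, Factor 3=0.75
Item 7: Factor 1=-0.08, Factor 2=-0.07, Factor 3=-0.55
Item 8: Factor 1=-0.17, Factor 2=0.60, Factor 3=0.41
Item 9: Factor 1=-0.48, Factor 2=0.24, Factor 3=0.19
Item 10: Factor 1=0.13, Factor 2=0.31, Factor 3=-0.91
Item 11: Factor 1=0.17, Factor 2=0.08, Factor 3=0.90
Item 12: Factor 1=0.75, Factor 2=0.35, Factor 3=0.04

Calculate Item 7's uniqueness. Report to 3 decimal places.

0.686

h² = (-0.08)² + (-0.07)² + (-0.55)² = 0.0064 + 0.0049 + 0.3025 = 0.3138
Uniqueness u² = 1 − h² = 1 − 0.3138 = 0.6862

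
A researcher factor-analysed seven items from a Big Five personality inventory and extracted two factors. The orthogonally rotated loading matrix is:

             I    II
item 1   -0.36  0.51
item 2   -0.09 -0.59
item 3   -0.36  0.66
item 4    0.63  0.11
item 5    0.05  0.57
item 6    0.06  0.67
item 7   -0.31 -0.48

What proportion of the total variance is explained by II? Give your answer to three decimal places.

SS loadings for II = 0.51² + (-0.59)² + 0.66² + 0.11² + 0.57² + 0.67² + (-0.48)² = 2.0601
Proportion of variance = 2.0601 / 7 = 0.2943.

0.294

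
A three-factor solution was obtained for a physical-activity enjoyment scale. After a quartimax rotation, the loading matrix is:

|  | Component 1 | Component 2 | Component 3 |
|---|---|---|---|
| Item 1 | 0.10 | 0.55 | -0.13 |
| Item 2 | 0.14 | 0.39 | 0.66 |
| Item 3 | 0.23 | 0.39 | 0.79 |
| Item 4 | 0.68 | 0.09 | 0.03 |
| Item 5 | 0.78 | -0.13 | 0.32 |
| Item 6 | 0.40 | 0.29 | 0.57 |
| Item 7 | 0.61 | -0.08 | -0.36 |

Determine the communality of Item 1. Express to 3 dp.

0.329

h² = 0.10² + 0.55² + (-0.13)² = 0.0100 + 0.3025 + 0.0169 = 0.3294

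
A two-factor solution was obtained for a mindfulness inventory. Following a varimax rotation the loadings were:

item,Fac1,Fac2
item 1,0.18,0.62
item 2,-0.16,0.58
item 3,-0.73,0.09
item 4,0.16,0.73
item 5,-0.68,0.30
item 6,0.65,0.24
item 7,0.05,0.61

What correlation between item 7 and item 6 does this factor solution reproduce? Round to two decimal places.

0.18

r̂ = Σ λ_i·λ_j across factors = (0.05)(0.65) + (0.61)(0.24)
  = +0.0325 +0.1464 = 0.1789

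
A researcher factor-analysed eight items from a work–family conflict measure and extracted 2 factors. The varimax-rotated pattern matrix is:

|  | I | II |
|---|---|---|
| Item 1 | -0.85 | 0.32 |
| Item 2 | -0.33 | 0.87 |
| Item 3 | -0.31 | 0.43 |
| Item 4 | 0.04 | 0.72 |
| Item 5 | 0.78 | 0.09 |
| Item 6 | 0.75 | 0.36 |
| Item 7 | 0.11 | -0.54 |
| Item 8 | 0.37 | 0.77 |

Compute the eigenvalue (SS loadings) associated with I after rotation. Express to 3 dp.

SS loadings for I = (-0.85)² + (-0.33)² + (-0.31)² + 0.04² + 0.78² + 0.75² + 0.11² + 0.37² = 0.7225 + 0.1089 + 0.0961 + 0.0016 + 0.6084 + 0.5625 + 0.0121 + 0.1369 = 2.2490

2.249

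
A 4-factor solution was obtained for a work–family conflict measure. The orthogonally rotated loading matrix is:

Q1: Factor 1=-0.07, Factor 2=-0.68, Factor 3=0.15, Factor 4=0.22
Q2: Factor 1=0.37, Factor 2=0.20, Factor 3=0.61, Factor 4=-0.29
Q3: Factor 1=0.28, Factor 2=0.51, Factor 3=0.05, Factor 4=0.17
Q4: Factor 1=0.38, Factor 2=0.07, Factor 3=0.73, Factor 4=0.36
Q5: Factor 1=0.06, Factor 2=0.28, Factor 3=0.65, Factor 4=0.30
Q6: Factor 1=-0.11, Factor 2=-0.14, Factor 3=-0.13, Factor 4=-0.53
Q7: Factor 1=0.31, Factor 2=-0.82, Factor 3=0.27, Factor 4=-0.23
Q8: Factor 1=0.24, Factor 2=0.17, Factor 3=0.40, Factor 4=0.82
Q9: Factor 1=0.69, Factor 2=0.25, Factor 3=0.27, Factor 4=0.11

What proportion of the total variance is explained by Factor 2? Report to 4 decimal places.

SS loadings for Factor 2 = (-0.68)² + 0.20² + 0.51² + 0.07² + 0.28² + (-0.14)² + (-0.82)² + 0.17² + 0.25² = 1.6292
Proportion of variance = 1.6292 / 9 = 0.1810.

0.1810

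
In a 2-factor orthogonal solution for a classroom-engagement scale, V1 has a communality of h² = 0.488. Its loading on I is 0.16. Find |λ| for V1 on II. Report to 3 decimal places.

0.680

Under orthogonal rotation h² = Σλ², so λ_II² = h² − (0.0256) = 0.488 − 0.0256 = 0.4624.
|λ| = √0.4624 = 0.6800.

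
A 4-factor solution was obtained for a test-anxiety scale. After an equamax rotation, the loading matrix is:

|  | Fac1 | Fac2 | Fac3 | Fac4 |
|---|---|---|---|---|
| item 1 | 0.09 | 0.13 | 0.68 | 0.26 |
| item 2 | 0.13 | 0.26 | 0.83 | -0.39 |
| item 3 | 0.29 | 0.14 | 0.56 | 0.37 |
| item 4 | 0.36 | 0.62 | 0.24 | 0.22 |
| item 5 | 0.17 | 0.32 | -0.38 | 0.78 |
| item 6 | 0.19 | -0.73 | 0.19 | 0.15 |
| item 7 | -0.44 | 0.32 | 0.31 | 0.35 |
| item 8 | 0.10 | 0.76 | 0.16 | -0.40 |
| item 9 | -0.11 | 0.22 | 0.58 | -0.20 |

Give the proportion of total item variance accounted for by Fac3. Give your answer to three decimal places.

SS loadings for Fac3 = 0.68² + 0.83² + 0.56² + 0.24² + (-0.38)² + 0.19² + 0.31² + 0.16² + 0.58² = 2.1611
Proportion of variance = 2.1611 / 9 = 0.2401.

0.240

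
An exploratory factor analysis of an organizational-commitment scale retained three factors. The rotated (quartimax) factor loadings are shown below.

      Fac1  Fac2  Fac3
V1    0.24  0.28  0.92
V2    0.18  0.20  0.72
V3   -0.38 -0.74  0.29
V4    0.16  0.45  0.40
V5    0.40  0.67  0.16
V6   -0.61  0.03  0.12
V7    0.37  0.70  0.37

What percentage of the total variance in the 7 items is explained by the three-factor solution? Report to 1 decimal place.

64.6%

Communalities: 0.9824, 0.5908, 0.7761, 0.3881, 0.6345, 0.3874, 0.7638; Σh² = 4.5231.
Total variance with 7 standardized items is 7, so the solution explains 4.5231/7 = 0.6462 = 64.62%.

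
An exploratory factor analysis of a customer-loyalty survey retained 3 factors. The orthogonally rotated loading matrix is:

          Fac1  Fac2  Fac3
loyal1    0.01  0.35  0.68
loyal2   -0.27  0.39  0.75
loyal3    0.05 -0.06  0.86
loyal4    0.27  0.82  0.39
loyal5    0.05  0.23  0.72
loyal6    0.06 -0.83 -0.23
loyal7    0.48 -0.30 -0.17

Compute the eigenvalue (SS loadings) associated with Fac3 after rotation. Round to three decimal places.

2.517

SS loadings for Fac3 = 0.68² + 0.75² + 0.86² + 0.39² + 0.72² + (-0.23)² + (-0.17)² = 0.4624 + 0.5625 + 0.7396 + 0.1521 + 0.5184 + 0.0529 + 0.0289 = 2.5168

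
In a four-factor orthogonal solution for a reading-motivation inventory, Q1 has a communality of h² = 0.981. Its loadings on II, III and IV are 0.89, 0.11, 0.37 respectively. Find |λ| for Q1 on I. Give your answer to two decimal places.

0.20

Under orthogonal rotation h² = Σλ², so λ_I² = h² − (0.9411) = 0.981 − 0.9411 = 0.0399.
|λ| = √0.0399 = 0.1997.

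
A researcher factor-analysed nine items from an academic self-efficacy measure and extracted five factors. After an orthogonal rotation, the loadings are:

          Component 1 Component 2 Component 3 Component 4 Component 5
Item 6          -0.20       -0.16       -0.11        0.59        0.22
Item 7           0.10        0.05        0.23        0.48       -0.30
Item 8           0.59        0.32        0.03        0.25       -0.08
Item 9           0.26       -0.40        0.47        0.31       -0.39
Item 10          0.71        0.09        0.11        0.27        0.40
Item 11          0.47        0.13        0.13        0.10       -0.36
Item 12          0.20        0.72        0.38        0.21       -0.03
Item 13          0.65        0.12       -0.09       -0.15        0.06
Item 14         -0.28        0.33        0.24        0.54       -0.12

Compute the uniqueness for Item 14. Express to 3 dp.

0.449

h² = (-0.28)² + 0.33² + 0.24² + 0.54² + (-0.12)² = 0.0784 + 0.1089 + 0.0576 + 0.2916 + 0.0144 = 0.5509
Uniqueness u² = 1 − h² = 1 − 0.5509 = 0.4491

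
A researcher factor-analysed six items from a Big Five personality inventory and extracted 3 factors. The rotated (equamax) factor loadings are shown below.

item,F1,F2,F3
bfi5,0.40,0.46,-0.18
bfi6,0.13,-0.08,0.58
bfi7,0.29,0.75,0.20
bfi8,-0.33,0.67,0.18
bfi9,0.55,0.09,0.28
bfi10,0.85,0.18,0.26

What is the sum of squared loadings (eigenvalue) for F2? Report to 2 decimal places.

SS loadings for F2 = 0.46² + (-0.08)² + 0.75² + 0.67² + 0.09² + 0.18² = 0.2116 + 0.0064 + 0.5625 + 0.4489 + 0.0081 + 0.0324 = 1.2699

1.27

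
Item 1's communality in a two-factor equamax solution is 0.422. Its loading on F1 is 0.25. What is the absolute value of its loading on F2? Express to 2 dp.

0.60

Under orthogonal rotation h² = Σλ², so λ_F2² = h² − (0.0625) = 0.422 − 0.0625 = 0.3595.
|λ| = √0.3595 = 0.5996.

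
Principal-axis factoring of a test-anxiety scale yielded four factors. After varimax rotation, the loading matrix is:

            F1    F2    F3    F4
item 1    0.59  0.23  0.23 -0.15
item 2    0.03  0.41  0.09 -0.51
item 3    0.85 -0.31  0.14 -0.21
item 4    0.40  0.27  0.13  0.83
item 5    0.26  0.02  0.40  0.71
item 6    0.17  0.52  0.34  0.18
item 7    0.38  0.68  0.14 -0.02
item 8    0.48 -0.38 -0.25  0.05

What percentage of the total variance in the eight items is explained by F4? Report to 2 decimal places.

SS loadings for F4 = (-0.15)² + (-0.51)² + (-0.21)² + 0.83² + 0.71² + 0.18² + (-0.02)² + 0.05² = 1.5550
With 8 standardized items, total variance = 8. Proportion = 1.5550/8 = 0.1944 → 19.44%.

19.44%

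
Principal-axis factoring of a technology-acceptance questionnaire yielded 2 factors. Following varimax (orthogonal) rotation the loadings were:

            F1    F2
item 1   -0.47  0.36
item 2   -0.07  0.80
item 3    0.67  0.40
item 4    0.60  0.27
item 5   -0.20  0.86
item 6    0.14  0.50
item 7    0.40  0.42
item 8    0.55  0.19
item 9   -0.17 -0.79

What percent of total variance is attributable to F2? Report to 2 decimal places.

31.43%

SS loadings for F2 = 0.36² + 0.80² + 0.40² + 0.27² + 0.86² + 0.50² + 0.42² + 0.19² + (-0.79)² = 2.8287
With 9 standardized items, total variance = 9. Proportion = 2.8287/9 = 0.3143 → 31.43%.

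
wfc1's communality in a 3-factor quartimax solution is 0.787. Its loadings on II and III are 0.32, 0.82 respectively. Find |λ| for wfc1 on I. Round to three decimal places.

0.110

Under orthogonal rotation h² = Σλ², so λ_I² = h² − (0.7748) = 0.787 − 0.7748 = 0.0122.
|λ| = √0.0122 = 0.1105.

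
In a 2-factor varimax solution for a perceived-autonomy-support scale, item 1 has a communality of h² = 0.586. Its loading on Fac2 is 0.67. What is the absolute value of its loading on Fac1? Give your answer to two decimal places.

0.37

Under orthogonal rotation h² = Σλ², so λ_Fac1² = h² − (0.4489) = 0.586 − 0.4489 = 0.1371.
|λ| = √0.1371 = 0.3703.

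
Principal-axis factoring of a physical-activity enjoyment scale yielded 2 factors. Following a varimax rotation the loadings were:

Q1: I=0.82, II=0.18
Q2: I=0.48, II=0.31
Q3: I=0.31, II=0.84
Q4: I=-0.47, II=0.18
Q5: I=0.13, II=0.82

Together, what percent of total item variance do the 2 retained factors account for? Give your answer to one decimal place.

55.5%

SS loadings by factor: 1.2367, 1.5389; total = 2.7756.
Total variance with 5 standardized items is 5, so the solution explains 2.7756/5 = 0.5551 = 55.51%.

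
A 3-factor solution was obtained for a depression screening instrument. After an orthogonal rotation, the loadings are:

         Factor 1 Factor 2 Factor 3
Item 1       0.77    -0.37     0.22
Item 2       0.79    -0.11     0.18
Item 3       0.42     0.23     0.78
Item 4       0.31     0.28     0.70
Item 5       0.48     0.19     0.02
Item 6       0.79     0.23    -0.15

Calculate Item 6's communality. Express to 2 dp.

0.70

h² = 0.79² + 0.23² + (-0.15)² = 0.6241 + 0.0529 + 0.0225 = 0.6995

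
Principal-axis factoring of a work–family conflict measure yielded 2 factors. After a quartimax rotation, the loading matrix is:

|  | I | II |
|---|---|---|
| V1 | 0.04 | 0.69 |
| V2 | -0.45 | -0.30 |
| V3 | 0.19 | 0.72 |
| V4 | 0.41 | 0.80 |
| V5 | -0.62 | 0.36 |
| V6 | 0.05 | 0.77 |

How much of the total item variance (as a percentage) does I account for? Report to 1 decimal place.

13.3%

SS loadings for I = 0.04² + (-0.45)² + 0.19² + 0.41² + (-0.62)² + 0.05² = 0.7952
With 6 standardized items, total variance = 6. Proportion = 0.7952/6 = 0.1325 → 13.25%.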